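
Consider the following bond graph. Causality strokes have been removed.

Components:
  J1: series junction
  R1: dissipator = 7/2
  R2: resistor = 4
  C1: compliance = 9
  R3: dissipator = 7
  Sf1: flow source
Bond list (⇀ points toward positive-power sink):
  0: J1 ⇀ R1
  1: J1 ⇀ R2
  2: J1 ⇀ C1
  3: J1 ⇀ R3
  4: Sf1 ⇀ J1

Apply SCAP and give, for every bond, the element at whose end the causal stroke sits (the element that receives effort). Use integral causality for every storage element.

β4 |Sf1  (source Sf1 imposes f)
β0 |J1  (1-jn J1 has f-setter on 4)
β1 |J1  (1-jn J1 has f-setter on 4)
β2 |J1  (1-jn J1 has f-setter on 4)
β3 |J1  (1-jn J1 has f-setter on 4)

β0 stroke→J1
β1 stroke→J1
β2 stroke→J1
β3 stroke→J1
β4 stroke→Sf1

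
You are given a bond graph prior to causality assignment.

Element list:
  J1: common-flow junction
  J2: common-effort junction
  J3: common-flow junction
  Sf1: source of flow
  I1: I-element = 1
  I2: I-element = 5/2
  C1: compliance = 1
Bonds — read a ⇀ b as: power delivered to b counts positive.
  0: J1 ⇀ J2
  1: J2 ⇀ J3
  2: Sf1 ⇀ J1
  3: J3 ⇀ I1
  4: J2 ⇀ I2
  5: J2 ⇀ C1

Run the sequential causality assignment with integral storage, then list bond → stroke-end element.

β0 stroke at J1
β1 stroke at J3
β2 stroke at Sf1
β3 stroke at I1
β4 stroke at I2
β5 stroke at J2

β2 stroke→Sf1  (Sf1 fixes flow; stroke at Sf1)
β0 stroke→J1  (1-jn J1 has f-setter on 2)
β3 stroke→I1  (I1 outputs flow p/I1)
β1 stroke→J3  (J3 flow already set via bond 3)
β4 stroke→I2  (I2 outputs flow p/I2)
β5 stroke→J2  (J2: last free bond brings effort in)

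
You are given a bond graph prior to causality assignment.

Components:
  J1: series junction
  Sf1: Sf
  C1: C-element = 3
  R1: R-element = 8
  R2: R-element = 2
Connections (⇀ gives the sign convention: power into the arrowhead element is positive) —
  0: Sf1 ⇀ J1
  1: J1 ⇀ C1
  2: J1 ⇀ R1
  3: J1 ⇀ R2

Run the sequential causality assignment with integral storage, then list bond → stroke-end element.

β0 |Sf1
β1 |J1
β2 |J1
β3 |J1

β0 |Sf1  (source Sf1 imposes f)
β1 |J1  (J1 flow already set via bond 0)
β2 |J1  (common-f at J1 fixed by 0)
β3 |J1  (J1 flow already set via bond 0)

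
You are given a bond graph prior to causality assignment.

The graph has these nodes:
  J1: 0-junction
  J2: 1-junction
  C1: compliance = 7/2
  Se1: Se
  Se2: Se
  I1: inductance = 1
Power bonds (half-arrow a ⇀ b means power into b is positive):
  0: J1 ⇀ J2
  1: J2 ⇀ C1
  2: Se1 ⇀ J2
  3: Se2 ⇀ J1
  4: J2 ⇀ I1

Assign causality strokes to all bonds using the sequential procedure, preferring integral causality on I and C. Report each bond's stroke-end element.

b0 →J2
b1 →J2
b2 →J2
b3 →J1
b4 →I1

#2 |J2  (Se1 fixes effort; stroke away)
#3 |J1  (Se2: effort source, stroke at far end)
#0 |J2  (0-jn J1 has e-setter on 3)
#1 |J2  (C1: C, integral causality)
#4 |I1  (only one flow-in slot at J2)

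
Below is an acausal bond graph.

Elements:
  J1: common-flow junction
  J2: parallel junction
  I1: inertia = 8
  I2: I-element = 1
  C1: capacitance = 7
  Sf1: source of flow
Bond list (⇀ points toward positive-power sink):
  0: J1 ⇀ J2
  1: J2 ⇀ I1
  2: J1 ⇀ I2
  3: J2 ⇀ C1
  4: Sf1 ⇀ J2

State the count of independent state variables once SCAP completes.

3  (C1, I1, I2 all integral)

#4 |Sf1  (Sf1 fixes flow; stroke at Sf1)
#1 |I1  (I1 outputs flow p/I1)
#2 |I2  (prefer integral on I2)
#0 |J1  (J1: bond 2 brought flow, rest push out)
#3 |J2  (only one effort-in slot at J2)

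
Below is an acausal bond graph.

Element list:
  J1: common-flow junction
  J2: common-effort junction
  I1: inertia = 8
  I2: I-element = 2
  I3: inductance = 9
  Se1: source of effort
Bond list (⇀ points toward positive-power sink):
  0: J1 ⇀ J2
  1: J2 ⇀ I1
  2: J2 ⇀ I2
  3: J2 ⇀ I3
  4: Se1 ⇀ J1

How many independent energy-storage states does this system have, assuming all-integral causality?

3  (I1, I2, I3 all integral)

b4 |J1  (Se1: effort source, stroke at far end)
b0 |J2  (J1 needs exactly one f-in)
b1 |I1  (0-jn J2 has e-setter on 0)
b2 |I2  (J2: bond 0 brought effort, rest push out)
b3 |I3  (0-jn J2 has e-setter on 0)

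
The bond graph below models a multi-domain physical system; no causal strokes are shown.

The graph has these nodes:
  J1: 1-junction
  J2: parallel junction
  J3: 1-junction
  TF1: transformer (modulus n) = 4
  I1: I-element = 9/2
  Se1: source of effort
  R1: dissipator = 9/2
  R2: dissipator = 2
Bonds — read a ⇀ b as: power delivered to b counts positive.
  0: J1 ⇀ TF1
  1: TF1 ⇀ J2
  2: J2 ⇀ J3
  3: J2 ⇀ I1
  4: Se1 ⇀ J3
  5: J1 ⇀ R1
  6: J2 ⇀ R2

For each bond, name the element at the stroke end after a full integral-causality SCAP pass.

b0 →J1
b1 →TF1
b2 →J2
b3 →I1
b4 →J3
b5 →R1
b6 →R2

β4 stroke→J3  (source Se1 imposes e)
β2 stroke→J2  (only one flow-in slot at J3)
β1 stroke→TF1  (common-e at J2 fixed by 2)
β3 stroke→I1  (common-e at J2 fixed by 2)
β6 stroke→R2  (0-jn J2 has e-setter on 2)
β0 stroke→J1  (through TF1, causality passes straight; one stroke at TF1)
β5 stroke→R1  (closing 1-jn rule on J1)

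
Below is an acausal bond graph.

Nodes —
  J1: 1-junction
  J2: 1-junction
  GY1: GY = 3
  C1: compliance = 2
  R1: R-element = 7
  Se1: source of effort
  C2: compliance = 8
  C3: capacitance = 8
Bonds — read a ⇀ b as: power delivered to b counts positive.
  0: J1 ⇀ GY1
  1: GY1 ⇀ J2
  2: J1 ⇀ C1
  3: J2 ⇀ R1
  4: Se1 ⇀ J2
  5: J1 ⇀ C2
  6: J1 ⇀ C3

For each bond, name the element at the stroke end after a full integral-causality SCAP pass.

b4 →J2  (Se1 (Se) sets effort on bond)
b2 →J1  (C1: C, integral causality)
b5 →J1  (C2: C, integral causality)
b6 →J1  (prefer integral on C3)
b0 →GY1  (J1 needs exactly one f-in)
b1 →GY1  (GY1 both-in/both-out from 0)
b3 →J2  (J2: bond 1 brought flow, rest push out)

#0 stroke→GY1
#1 stroke→GY1
#2 stroke→J1
#3 stroke→J2
#4 stroke→J2
#5 stroke→J1
#6 stroke→J1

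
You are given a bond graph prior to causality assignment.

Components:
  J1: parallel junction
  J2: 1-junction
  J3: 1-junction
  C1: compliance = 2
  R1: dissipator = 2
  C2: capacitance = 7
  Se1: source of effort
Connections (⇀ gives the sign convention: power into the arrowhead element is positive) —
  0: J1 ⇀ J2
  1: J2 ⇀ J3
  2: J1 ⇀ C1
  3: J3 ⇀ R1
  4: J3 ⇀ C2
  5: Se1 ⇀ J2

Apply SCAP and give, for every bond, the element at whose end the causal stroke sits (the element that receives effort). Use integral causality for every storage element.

bond 0 stroke at J2
bond 1 stroke at J3
bond 2 stroke at J1
bond 3 stroke at R1
bond 4 stroke at J3
bond 5 stroke at J2

bond 5 stroke at J2  (source Se1 imposes e)
bond 2 stroke at J1  (C1 outputs effort q/C1)
bond 0 stroke at J2  (0-jn J1 has e-setter on 2)
bond 1 stroke at J3  (J2 needs exactly one f-in)
bond 4 stroke at J3  (prefer integral on C2)
bond 3 stroke at R1  (only one flow-in slot at J3)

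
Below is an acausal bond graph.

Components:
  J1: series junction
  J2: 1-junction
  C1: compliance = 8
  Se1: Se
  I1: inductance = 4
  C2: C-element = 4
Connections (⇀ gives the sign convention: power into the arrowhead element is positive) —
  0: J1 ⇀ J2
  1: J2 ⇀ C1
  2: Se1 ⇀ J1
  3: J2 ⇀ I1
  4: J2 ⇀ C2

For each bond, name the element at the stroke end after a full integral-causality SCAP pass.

b0 →J2
b1 →J2
b2 →J1
b3 →I1
b4 →J2

bond 2 stroke→J1  (Se1: effort source, stroke at far end)
bond 0 stroke→J2  (J1 needs exactly one f-in)
bond 1 stroke→J2  (prefer integral on C1)
bond 3 stroke→I1  (I1 integral (f out))
bond 4 stroke→J2  (common-f at J2 fixed by 3)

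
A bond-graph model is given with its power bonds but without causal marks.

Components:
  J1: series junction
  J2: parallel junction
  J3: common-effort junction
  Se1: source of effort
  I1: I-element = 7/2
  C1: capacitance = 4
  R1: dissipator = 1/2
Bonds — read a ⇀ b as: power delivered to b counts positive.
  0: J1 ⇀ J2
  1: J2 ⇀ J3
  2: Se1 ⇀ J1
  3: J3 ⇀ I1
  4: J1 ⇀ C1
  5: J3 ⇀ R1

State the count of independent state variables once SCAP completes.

#2 stroke→J1  (Se1 (Se) sets effort on bond)
#3 stroke→I1  (I1 outputs flow p/I1)
#4 stroke→J1  (prefer integral on C1)
#0 stroke→J2  (J1: last free bond brings flow in)
#1 stroke→J3  (J2: bond 0 brought effort, rest push out)
#5 stroke→R1  (J3: bond 1 brought effort, rest push out)

2  (C1, I1 all integral)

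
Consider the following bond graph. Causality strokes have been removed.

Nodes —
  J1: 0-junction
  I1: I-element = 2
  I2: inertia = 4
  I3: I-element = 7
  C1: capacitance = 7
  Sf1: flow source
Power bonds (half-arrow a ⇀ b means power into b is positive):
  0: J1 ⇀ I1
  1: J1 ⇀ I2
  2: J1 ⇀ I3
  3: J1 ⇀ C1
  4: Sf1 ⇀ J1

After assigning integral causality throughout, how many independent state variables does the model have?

β4 stroke→Sf1  (source Sf1 imposes f)
β0 stroke→I1  (prefer integral on I1)
β1 stroke→I2  (I2: I, integral causality)
β2 stroke→I3  (I3 integral (f out))
β3 stroke→J1  (J1: last free bond brings effort in)

4  (C1, I1, I2, I3 all integral)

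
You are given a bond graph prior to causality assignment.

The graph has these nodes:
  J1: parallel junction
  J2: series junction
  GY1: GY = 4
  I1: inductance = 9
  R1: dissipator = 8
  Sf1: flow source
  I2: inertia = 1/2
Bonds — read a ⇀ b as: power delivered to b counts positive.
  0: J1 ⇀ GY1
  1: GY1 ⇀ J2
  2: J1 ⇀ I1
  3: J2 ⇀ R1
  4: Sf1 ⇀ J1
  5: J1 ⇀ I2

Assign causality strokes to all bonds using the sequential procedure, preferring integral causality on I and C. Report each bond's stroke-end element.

#4 stroke at Sf1  (Sf1: flow source, stroke at near end)
#2 stroke at I1  (I1 integral (f out))
#5 stroke at I2  (prefer integral on I2)
#0 stroke at J1  (J1: last free bond brings effort in)
#1 stroke at J2  (GY GY1: same side as bond 0)
#3 stroke at R1  (closing 1-jn rule on J2)

bond 0 stroke→J1
bond 1 stroke→J2
bond 2 stroke→I1
bond 3 stroke→R1
bond 4 stroke→Sf1
bond 5 stroke→I2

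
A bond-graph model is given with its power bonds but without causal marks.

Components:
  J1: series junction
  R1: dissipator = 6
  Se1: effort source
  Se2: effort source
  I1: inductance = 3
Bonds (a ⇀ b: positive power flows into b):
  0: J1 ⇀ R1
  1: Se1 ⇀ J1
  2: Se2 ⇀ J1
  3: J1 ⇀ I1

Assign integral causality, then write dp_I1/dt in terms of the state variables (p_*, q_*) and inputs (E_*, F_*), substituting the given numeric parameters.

dp_I1/dt = E_Se1 + E_Se2 - 2*p_I1

β1 stroke at J1  (source Se1 imposes e)
β2 stroke at J1  (Se2: effort source, stroke at far end)
β3 stroke at I1  (I1: I, integral causality)
β0 stroke at J1  (J1 flow already set via bond 3)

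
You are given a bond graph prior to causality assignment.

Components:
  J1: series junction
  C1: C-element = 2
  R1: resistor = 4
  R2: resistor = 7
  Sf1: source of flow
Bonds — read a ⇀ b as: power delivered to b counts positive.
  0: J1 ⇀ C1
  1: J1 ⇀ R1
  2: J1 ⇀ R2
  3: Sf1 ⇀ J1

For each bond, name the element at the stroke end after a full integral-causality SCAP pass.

b0 stroke→J1
b1 stroke→J1
b2 stroke→J1
b3 stroke→Sf1

bond 3 stroke at Sf1  (Sf1 (Sf) sets flow on bond)
bond 0 stroke at J1  (J1 flow already set via bond 3)
bond 1 stroke at J1  (J1 flow already set via bond 3)
bond 2 stroke at J1  (J1: bond 3 brought flow, rest push out)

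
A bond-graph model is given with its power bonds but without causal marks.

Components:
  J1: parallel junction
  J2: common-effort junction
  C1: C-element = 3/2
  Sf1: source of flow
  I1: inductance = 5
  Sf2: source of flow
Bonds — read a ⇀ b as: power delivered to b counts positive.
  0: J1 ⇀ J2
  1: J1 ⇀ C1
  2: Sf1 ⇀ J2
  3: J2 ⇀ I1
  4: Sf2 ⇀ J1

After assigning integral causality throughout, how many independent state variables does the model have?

2  (C1, I1 all integral)

b2 stroke at Sf1  (source Sf1 imposes f)
b4 stroke at Sf2  (Sf2 fixes flow; stroke at Sf2)
b1 stroke at J1  (C1 integral (e out))
b0 stroke at J2  (common-e at J1 fixed by 1)
b3 stroke at I1  (common-e at J2 fixed by 0)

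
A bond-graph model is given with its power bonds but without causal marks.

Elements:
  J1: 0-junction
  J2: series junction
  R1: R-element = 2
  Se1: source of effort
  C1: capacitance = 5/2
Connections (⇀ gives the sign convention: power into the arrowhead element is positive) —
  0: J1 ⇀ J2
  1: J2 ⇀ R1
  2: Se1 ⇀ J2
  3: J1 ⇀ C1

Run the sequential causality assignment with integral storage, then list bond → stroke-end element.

b0 →J2
b1 →R1
b2 →J2
b3 →J1

β2 stroke at J2  (Se1 fixes effort; stroke away)
β3 stroke at J1  (C1 outputs effort q/C1)
β0 stroke at J2  (J1: bond 3 brought effort, rest push out)
β1 stroke at R1  (J2 needs exactly one f-in)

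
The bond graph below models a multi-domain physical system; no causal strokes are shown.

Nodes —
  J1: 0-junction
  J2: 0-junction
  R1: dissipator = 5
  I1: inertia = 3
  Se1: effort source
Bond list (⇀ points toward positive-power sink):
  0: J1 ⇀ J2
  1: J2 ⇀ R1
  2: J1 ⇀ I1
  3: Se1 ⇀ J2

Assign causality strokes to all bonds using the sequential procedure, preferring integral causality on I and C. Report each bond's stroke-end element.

β0 stroke at J1
β1 stroke at R1
β2 stroke at I1
β3 stroke at J2

bond 3 stroke at J2  (Se1 fixes effort; stroke away)
bond 0 stroke at J1  (J2: bond 3 brought effort, rest push out)
bond 1 stroke at R1  (0-jn J2 has e-setter on 3)
bond 2 stroke at I1  (J1 effort already set via bond 0)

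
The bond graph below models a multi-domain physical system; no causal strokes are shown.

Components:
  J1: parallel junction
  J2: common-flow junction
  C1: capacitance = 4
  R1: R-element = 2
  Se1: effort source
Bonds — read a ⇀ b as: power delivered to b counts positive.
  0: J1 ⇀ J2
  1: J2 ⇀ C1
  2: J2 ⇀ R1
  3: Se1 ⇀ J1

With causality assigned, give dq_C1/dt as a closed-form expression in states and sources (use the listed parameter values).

dq_C1/dt = E_Se1/2 - q_C1/8

bond 3 stroke→J1  (Se1 fixes effort; stroke away)
bond 0 stroke→J2  (J1: bond 3 brought effort, rest push out)
bond 1 stroke→J2  (C1 outputs effort q/C1)
bond 2 stroke→R1  (only one flow-in slot at J2)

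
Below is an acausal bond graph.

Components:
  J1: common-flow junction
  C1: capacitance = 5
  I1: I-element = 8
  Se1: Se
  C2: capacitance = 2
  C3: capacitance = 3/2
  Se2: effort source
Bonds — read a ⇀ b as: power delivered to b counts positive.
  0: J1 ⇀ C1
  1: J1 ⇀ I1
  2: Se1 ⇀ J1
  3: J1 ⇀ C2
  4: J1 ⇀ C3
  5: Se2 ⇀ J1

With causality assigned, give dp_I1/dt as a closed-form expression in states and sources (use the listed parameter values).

β2 stroke at J1  (Se1: effort source, stroke at far end)
β5 stroke at J1  (Se2 fixes effort; stroke away)
β0 stroke at J1  (C1 integral (e out))
β1 stroke at I1  (prefer integral on I1)
β3 stroke at J1  (common-f at J1 fixed by 1)
β4 stroke at J1  (J1: bond 1 brought flow, rest push out)

dp_I1/dt = E_Se1 + E_Se2 - q_C1/5 - q_C2/2 - 2*q_C3/3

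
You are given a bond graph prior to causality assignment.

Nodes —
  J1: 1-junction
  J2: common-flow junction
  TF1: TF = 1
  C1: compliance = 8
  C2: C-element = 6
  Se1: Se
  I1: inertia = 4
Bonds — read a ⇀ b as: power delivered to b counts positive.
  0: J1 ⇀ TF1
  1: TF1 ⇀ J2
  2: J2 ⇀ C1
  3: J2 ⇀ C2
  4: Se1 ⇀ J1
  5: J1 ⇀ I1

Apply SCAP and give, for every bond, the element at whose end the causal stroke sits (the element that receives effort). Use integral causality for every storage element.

#0 stroke at J1
#1 stroke at TF1
#2 stroke at J2
#3 stroke at J2
#4 stroke at J1
#5 stroke at I1

β4 |J1  (source Se1 imposes e)
β2 |J2  (prefer integral on C1)
β3 |J2  (C2: C, integral causality)
β1 |TF1  (J2: last free bond brings flow in)
β0 |J1  (TF TF1: opposite of bond 1)
β5 |I1  (closing 1-jn rule on J1)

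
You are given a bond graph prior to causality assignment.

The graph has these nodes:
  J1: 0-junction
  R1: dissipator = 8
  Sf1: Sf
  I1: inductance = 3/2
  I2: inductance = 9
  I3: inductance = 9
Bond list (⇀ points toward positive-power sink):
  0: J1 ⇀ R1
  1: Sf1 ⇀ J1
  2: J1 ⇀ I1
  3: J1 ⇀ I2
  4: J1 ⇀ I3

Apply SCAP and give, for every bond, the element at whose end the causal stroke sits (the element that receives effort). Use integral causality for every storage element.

β1 |Sf1  (Sf1 (Sf) sets flow on bond)
β2 |I1  (I1 integral (f out))
β3 |I2  (I2 outputs flow p/I2)
β4 |I3  (I3 outputs flow p/I3)
β0 |J1  (J1: last free bond brings effort in)

b0 |J1
b1 |Sf1
b2 |I1
b3 |I2
b4 |I3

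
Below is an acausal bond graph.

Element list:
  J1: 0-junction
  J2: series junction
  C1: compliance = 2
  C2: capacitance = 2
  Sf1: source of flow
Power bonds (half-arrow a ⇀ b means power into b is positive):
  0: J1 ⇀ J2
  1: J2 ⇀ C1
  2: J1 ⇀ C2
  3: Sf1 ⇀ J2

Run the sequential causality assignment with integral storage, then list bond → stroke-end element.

bond 3 stroke→Sf1  (Sf1 fixes flow; stroke at Sf1)
bond 0 stroke→J2  (common-f at J2 fixed by 3)
bond 1 stroke→J2  (J2 flow already set via bond 3)
bond 2 stroke→J1  (only one effort-in slot at J1)

#0 stroke at J2
#1 stroke at J2
#2 stroke at J1
#3 stroke at Sf1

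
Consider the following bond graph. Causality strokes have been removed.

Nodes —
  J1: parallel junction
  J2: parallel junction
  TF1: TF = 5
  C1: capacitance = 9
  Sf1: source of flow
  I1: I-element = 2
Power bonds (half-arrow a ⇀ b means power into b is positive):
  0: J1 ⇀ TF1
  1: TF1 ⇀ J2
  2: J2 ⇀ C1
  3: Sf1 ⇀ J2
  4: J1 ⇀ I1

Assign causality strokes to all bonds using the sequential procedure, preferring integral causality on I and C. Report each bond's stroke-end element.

bond 0 stroke at J1
bond 1 stroke at TF1
bond 2 stroke at J2
bond 3 stroke at Sf1
bond 4 stroke at I1

b3 →Sf1  (source Sf1 imposes f)
b2 →J2  (C1: C, integral causality)
b1 →TF1  (J2: bond 2 brought effort, rest push out)
b0 →J1  (through TF1, causality passes straight; one stroke at TF1)
b4 →I1  (J1: bond 0 brought effort, rest push out)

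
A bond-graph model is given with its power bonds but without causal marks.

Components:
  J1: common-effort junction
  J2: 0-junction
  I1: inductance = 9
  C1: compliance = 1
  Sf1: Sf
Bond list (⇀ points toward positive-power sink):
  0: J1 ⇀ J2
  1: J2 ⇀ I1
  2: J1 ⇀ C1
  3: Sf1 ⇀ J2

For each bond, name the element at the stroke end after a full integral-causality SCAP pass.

β3 stroke at Sf1  (Sf1: flow source, stroke at near end)
β1 stroke at I1  (prefer integral on I1)
β0 stroke at J2  (closing 0-jn rule on J2)
β2 stroke at J1  (J1: last free bond brings effort in)

β0 →J2
β1 →I1
β2 →J1
β3 →Sf1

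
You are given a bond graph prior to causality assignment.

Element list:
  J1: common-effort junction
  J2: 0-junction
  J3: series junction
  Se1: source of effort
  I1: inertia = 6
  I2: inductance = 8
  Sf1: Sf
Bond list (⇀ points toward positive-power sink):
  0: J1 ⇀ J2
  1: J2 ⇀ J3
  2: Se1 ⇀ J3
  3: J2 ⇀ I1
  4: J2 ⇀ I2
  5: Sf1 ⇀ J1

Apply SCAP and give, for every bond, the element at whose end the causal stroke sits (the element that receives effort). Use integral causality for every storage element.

#2 stroke at J3  (Se1: effort source, stroke at far end)
#5 stroke at Sf1  (source Sf1 imposes f)
#0 stroke at J1  (J1: last free bond brings effort in)
#1 stroke at J2  (J3 needs exactly one f-in)
#3 stroke at I1  (J2 effort already set via bond 1)
#4 stroke at I2  (J2 effort already set via bond 1)

#0 stroke at J1
#1 stroke at J2
#2 stroke at J3
#3 stroke at I1
#4 stroke at I2
#5 stroke at Sf1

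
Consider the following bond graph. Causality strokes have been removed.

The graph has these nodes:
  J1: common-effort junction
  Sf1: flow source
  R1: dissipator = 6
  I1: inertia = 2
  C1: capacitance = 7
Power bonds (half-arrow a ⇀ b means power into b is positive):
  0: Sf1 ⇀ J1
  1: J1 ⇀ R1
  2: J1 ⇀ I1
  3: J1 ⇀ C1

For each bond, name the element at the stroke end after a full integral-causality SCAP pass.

β0 |Sf1
β1 |R1
β2 |I1
β3 |J1

#0 →Sf1  (Sf1 fixes flow; stroke at Sf1)
#2 →I1  (I1: I, integral causality)
#3 →J1  (C1 integral (e out))
#1 →R1  (J1 effort already set via bond 3)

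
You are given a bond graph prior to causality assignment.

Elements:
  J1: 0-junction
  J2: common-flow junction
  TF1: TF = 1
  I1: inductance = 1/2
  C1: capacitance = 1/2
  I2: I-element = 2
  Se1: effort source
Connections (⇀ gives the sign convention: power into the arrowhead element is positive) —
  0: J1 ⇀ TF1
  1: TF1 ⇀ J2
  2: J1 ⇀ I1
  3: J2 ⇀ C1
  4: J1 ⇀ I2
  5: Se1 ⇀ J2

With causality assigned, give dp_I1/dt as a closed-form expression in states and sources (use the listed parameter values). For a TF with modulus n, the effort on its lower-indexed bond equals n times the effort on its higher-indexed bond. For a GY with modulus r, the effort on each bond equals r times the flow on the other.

b5 stroke at J2  (source Se1 imposes e)
b2 stroke at I1  (I1: I, integral causality)
b3 stroke at J2  (prefer integral on C1)
b1 stroke at TF1  (closing 1-jn rule on J2)
b0 stroke at J1  (TF1 one-in-one-out from 1)
b4 stroke at I2  (0-jn J1 has e-setter on 0)

dp_I1/dt = -E_Se1 + 2*q_C1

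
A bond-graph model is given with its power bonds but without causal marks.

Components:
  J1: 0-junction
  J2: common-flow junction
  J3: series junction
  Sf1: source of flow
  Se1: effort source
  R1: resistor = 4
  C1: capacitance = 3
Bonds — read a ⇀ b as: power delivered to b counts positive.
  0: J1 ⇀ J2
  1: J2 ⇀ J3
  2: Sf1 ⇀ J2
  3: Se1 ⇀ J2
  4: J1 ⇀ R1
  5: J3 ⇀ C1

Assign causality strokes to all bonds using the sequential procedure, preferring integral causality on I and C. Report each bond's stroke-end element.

#0 stroke at J2
#1 stroke at J2
#2 stroke at Sf1
#3 stroke at J2
#4 stroke at J1
#5 stroke at J3

b2 stroke at Sf1  (Sf1: flow source, stroke at near end)
b3 stroke at J2  (Se1 (Se) sets effort on bond)
b0 stroke at J2  (J2: bond 2 brought flow, rest push out)
b1 stroke at J2  (J2 flow already set via bond 2)
b5 stroke at J3  (1-jn J3 has f-setter on 1)
b4 stroke at J1  (only one effort-in slot at J1)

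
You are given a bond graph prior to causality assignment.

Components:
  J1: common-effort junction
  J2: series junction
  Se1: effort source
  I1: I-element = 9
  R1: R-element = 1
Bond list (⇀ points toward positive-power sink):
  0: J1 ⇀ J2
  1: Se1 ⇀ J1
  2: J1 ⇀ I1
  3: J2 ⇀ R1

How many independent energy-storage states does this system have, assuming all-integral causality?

#1 stroke at J1  (Se1 (Se) sets effort on bond)
#0 stroke at J2  (J1: bond 1 brought effort, rest push out)
#2 stroke at I1  (J1 effort already set via bond 1)
#3 stroke at R1  (J2: last free bond brings flow in)

1  (I1 all integral)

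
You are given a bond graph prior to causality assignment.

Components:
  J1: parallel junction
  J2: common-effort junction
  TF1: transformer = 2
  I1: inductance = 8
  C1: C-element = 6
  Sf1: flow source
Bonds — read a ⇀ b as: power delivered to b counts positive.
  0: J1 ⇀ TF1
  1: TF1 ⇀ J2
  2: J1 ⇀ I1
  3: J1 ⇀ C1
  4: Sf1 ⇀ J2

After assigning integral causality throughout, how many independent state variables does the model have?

2  (C1, I1 all integral)

b4 stroke→Sf1  (Sf1 fixes flow; stroke at Sf1)
b1 stroke→J2  (J2 needs exactly one e-in)
b0 stroke→TF1  (through TF1, causality passes straight; one stroke at TF1)
b2 stroke→I1  (I1 integral (f out))
b3 stroke→J1  (J1 needs exactly one e-in)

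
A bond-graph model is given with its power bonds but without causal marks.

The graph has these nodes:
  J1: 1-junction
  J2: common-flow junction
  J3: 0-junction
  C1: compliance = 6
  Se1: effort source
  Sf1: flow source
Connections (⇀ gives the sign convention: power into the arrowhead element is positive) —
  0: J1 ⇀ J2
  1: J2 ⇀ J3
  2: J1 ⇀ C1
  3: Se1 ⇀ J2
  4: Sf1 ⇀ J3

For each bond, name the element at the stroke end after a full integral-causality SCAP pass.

bond 3 |J2  (Se1 (Se) sets effort on bond)
bond 4 |Sf1  (Sf1 fixes flow; stroke at Sf1)
bond 1 |J3  (only one effort-in slot at J3)
bond 0 |J2  (J2: bond 1 brought flow, rest push out)
bond 2 |J1  (J1: bond 0 brought flow, rest push out)

bond 0 stroke at J2
bond 1 stroke at J3
bond 2 stroke at J1
bond 3 stroke at J2
bond 4 stroke at Sf1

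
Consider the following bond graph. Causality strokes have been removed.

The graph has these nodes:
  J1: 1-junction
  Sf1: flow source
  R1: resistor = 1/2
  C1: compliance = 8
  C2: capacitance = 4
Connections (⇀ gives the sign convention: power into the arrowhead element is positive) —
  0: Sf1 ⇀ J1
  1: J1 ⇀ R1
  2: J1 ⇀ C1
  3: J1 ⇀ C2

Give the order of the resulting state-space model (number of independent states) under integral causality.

β0 |Sf1  (Sf1: flow source, stroke at near end)
β1 |J1  (J1 flow already set via bond 0)
β2 |J1  (1-jn J1 has f-setter on 0)
β3 |J1  (J1: bond 0 brought flow, rest push out)

2  (C1, C2 all integral)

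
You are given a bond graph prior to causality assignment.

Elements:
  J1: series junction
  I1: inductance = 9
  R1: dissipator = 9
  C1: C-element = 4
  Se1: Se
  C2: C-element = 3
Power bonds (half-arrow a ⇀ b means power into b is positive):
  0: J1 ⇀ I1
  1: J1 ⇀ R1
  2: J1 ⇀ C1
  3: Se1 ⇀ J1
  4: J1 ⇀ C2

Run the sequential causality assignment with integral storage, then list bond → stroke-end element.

β3 |J1  (Se1 (Se) sets effort on bond)
β0 |I1  (I1: I, integral causality)
β1 |J1  (common-f at J1 fixed by 0)
β2 |J1  (common-f at J1 fixed by 0)
β4 |J1  (J1: bond 0 brought flow, rest push out)

bond 0 stroke at I1
bond 1 stroke at J1
bond 2 stroke at J1
bond 3 stroke at J1
bond 4 stroke at J1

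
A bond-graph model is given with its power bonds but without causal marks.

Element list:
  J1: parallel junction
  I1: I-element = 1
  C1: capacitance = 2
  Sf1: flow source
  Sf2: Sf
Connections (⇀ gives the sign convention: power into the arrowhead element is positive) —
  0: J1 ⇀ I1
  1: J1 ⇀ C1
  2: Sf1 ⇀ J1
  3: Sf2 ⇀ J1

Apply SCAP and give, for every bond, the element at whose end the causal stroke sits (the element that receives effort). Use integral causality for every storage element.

b0 |I1
b1 |J1
b2 |Sf1
b3 |Sf2

#2 stroke at Sf1  (Sf1 (Sf) sets flow on bond)
#3 stroke at Sf2  (Sf2 (Sf) sets flow on bond)
#0 stroke at I1  (prefer integral on I1)
#1 stroke at J1  (J1 needs exactly one e-in)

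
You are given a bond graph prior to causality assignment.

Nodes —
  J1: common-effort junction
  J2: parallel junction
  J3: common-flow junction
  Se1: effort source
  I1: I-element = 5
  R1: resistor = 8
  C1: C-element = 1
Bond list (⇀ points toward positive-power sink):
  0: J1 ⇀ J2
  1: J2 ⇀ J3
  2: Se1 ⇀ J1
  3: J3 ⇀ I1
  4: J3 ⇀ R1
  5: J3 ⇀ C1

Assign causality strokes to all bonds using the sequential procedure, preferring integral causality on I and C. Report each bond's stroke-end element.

β0 stroke at J2
β1 stroke at J3
β2 stroke at J1
β3 stroke at I1
β4 stroke at J3
β5 stroke at J3

bond 2 |J1  (Se1 (Se) sets effort on bond)
bond 0 |J2  (common-e at J1 fixed by 2)
bond 1 |J3  (J2 effort already set via bond 0)
bond 3 |I1  (I1: I, integral causality)
bond 4 |J3  (1-jn J3 has f-setter on 3)
bond 5 |J3  (J3 flow already set via bond 3)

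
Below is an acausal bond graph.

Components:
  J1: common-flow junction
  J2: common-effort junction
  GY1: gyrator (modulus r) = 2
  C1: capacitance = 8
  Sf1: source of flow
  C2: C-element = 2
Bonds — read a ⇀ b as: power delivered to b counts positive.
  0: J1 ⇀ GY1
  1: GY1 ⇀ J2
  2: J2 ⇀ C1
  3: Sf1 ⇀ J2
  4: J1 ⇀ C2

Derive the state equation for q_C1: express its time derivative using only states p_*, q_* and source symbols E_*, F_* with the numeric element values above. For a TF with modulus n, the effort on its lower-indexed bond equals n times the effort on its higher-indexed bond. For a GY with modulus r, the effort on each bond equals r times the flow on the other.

dq_C1/dt = F_Sf1 - q_C2/4

bond 3 →Sf1  (source Sf1 imposes f)
bond 2 →J2  (C1: C, integral causality)
bond 1 →GY1  (J2: bond 2 brought effort, rest push out)
bond 0 →GY1  (GY1 both-in/both-out from 1)
bond 4 →J1  (J1 flow already set via bond 0)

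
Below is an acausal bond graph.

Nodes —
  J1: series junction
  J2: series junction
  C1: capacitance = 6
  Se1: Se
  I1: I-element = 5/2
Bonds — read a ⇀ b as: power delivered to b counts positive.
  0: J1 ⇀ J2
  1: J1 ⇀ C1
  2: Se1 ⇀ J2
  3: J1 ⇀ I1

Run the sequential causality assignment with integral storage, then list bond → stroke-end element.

b2 stroke→J2  (Se1: effort source, stroke at far end)
b0 stroke→J1  (J2: last free bond brings flow in)
b1 stroke→J1  (prefer integral on C1)
b3 stroke→I1  (J1 needs exactly one f-in)

b0 |J1
b1 |J1
b2 |J2
b3 |I1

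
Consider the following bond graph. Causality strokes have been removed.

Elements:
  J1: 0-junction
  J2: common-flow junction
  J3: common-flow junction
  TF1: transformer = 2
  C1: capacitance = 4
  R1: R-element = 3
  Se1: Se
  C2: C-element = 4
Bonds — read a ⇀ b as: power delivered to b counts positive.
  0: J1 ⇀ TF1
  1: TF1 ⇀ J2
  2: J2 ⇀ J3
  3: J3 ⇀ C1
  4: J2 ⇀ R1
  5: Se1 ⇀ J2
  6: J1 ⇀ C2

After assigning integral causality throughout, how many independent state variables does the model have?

β5 →J2  (source Se1 imposes e)
β3 →J3  (C1: C, integral causality)
β2 →J2  (J3 needs exactly one f-in)
β6 →J1  (C2 outputs effort q/C2)
β0 →TF1  (0-jn J1 has e-setter on 6)
β1 →J2  (through TF1, causality passes straight; one stroke at TF1)
β4 →R1  (J2 needs exactly one f-in)

2  (C1, C2 all integral)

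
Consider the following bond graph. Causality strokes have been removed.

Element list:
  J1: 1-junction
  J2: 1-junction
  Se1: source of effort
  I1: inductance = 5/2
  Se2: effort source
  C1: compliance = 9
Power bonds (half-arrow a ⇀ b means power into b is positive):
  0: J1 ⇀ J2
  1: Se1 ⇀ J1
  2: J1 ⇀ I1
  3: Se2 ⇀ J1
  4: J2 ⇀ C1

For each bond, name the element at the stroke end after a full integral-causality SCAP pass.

b0 |J1
b1 |J1
b2 |I1
b3 |J1
b4 |J2

b1 stroke at J1  (source Se1 imposes e)
b3 stroke at J1  (Se2 (Se) sets effort on bond)
b2 stroke at I1  (I1 integral (f out))
b0 stroke at J1  (J1: bond 2 brought flow, rest push out)
b4 stroke at J2  (J2: bond 0 brought flow, rest push out)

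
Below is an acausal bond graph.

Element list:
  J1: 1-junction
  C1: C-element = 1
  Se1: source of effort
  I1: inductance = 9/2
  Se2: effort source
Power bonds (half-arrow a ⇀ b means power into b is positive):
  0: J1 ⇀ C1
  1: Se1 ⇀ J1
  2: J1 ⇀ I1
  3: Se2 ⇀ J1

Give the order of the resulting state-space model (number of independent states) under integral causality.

#1 →J1  (source Se1 imposes e)
#3 →J1  (source Se2 imposes e)
#0 →J1  (C1 integral (e out))
#2 →I1  (J1: last free bond brings flow in)

2  (C1, I1 all integral)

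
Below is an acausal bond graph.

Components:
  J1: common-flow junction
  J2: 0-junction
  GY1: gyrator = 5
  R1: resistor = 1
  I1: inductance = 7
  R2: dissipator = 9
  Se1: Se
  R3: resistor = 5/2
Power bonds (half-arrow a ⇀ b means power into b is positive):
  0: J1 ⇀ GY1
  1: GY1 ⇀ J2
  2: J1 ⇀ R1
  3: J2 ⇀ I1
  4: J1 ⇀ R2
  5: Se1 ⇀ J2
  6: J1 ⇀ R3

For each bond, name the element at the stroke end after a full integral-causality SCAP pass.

b5 stroke at J2  (source Se1 imposes e)
b1 stroke at GY1  (J2: bond 5 brought effort, rest push out)
b3 stroke at I1  (J2: bond 5 brought effort, rest push out)
b0 stroke at GY1  (GY1: gyrator matches bond 1)
b2 stroke at J1  (1-jn J1 has f-setter on 0)
b4 stroke at J1  (J1: bond 0 brought flow, rest push out)
b6 stroke at J1  (common-f at J1 fixed by 0)

b0 |GY1
b1 |GY1
b2 |J1
b3 |I1
b4 |J1
b5 |J2
b6 |J1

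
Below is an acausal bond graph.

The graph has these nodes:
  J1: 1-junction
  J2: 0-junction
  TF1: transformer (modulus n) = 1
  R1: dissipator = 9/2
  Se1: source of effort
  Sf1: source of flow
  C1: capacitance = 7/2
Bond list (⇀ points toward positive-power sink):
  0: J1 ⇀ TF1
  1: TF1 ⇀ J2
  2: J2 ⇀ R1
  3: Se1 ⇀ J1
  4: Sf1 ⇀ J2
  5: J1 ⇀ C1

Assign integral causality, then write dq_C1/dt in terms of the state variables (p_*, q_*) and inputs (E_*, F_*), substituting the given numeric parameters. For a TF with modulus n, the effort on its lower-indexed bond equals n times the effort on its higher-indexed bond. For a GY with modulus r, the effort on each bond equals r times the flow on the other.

bond 3 →J1  (source Se1 imposes e)
bond 4 →Sf1  (Sf1 fixes flow; stroke at Sf1)
bond 5 →J1  (C1 outputs effort q/C1)
bond 0 →TF1  (closing 1-jn rule on J1)
bond 1 →J2  (TF1: transformer flips bond 0)
bond 2 →R1  (common-e at J2 fixed by 1)

dq_C1/dt = 2*E_Se1/9 - F_Sf1 - 4*q_C1/63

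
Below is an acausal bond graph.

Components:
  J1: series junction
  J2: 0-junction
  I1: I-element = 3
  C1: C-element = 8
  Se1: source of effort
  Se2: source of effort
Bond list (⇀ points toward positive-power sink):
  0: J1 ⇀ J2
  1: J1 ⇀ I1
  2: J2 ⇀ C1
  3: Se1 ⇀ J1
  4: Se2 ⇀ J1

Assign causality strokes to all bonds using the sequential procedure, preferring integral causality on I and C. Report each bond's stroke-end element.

bond 0 →J1
bond 1 →I1
bond 2 →J2
bond 3 →J1
bond 4 →J1

bond 3 stroke at J1  (Se1: effort source, stroke at far end)
bond 4 stroke at J1  (source Se2 imposes e)
bond 1 stroke at I1  (prefer integral on I1)
bond 0 stroke at J1  (common-f at J1 fixed by 1)
bond 2 stroke at J2  (J2: last free bond brings effort in)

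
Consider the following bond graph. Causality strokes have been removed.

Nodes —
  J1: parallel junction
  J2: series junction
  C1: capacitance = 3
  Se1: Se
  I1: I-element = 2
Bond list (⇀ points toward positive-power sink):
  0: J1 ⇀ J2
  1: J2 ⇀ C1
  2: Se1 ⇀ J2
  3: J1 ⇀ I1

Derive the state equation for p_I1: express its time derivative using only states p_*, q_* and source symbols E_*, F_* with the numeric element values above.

b2 →J2  (source Se1 imposes e)
b1 →J2  (C1 outputs effort q/C1)
b0 →J1  (only one flow-in slot at J2)
b3 →I1  (J1: bond 0 brought effort, rest push out)

dp_I1/dt = -E_Se1 + q_C1/3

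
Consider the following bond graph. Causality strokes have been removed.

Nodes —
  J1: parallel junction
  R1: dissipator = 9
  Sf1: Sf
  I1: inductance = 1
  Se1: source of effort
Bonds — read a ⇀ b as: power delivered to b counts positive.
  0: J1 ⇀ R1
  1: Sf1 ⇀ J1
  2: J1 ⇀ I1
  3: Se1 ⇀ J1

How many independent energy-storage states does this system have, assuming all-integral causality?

1  (I1 all integral)

bond 1 stroke at Sf1  (Sf1 fixes flow; stroke at Sf1)
bond 3 stroke at J1  (Se1 (Se) sets effort on bond)
bond 0 stroke at R1  (J1: bond 3 brought effort, rest push out)
bond 2 stroke at I1  (J1: bond 3 brought effort, rest push out)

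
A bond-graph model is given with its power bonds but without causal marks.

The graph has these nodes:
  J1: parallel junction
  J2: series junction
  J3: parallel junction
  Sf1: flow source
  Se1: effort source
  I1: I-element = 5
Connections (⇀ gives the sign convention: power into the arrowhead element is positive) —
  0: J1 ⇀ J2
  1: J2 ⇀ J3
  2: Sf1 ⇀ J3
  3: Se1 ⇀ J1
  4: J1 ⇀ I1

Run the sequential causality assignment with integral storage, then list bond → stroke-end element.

#2 |Sf1  (source Sf1 imposes f)
#3 |J1  (source Se1 imposes e)
#0 |J2  (J1 effort already set via bond 3)
#4 |I1  (common-e at J1 fixed by 3)
#1 |J3  (J2 needs exactly one f-in)

bond 0 |J2
bond 1 |J3
bond 2 |Sf1
bond 3 |J1
bond 4 |I1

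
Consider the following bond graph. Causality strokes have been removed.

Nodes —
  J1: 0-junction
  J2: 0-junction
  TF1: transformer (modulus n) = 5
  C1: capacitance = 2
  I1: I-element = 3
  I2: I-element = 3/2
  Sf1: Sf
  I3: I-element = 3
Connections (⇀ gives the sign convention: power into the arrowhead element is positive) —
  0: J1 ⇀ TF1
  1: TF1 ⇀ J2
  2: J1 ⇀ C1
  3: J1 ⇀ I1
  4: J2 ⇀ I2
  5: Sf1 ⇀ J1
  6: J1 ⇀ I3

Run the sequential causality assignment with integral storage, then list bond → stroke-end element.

β0 |TF1
β1 |J2
β2 |J1
β3 |I1
β4 |I2
β5 |Sf1
β6 |I3

β5 |Sf1  (source Sf1 imposes f)
β2 |J1  (C1 integral (e out))
β0 |TF1  (J1: bond 2 brought effort, rest push out)
β3 |I1  (J1: bond 2 brought effort, rest push out)
β6 |I3  (common-e at J1 fixed by 2)
β1 |J2  (through TF1, causality passes straight; one stroke at TF1)
β4 |I2  (common-e at J2 fixed by 1)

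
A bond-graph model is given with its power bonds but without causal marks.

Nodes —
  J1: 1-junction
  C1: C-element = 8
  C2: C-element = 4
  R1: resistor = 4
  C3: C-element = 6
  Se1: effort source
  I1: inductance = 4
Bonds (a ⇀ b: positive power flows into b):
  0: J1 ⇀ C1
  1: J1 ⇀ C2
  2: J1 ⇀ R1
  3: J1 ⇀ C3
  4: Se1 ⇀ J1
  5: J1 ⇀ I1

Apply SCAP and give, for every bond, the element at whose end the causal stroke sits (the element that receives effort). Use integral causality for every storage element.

bond 4 stroke→J1  (Se1 (Se) sets effort on bond)
bond 0 stroke→J1  (C1 outputs effort q/C1)
bond 1 stroke→J1  (C2 integral (e out))
bond 3 stroke→J1  (C3 integral (e out))
bond 5 stroke→I1  (I1 integral (f out))
bond 2 stroke→J1  (J1: bond 5 brought flow, rest push out)

#0 stroke at J1
#1 stroke at J1
#2 stroke at J1
#3 stroke at J1
#4 stroke at J1
#5 stroke at I1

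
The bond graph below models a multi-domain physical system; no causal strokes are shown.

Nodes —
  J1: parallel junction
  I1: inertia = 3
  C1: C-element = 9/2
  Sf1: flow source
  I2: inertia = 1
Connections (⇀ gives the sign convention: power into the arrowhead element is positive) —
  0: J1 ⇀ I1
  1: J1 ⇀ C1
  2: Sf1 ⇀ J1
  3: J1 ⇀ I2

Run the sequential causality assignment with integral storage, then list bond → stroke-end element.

#0 |I1
#1 |J1
#2 |Sf1
#3 |I2

b2 →Sf1  (Sf1 fixes flow; stroke at Sf1)
b0 →I1  (I1: I, integral causality)
b1 →J1  (C1 outputs effort q/C1)
b3 →I2  (J1: bond 1 brought effort, rest push out)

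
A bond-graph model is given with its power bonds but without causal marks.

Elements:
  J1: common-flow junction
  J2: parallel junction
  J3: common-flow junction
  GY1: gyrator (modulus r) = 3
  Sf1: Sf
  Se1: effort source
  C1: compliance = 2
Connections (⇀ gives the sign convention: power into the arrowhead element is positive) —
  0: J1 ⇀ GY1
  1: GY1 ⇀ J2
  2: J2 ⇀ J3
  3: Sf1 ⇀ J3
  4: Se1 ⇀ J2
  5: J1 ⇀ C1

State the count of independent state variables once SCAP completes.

1  (C1 all integral)

b3 |Sf1  (Sf1 fixes flow; stroke at Sf1)
b4 |J2  (Se1 fixes effort; stroke away)
b1 |GY1  (J2 effort already set via bond 4)
b2 |J3  (J2: bond 4 brought effort, rest push out)
b0 |GY1  (GY GY1: same side as bond 1)
b5 |J1  (J1 flow already set via bond 0)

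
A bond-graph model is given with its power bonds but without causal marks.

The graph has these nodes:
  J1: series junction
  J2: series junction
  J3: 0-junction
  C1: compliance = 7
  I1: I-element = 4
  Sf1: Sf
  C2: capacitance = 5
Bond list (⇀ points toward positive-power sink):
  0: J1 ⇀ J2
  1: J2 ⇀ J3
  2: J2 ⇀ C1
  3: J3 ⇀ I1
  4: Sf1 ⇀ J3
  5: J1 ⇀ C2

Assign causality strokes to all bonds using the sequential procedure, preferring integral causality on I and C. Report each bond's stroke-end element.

β0 →J2
β1 →J3
β2 →J2
β3 →I1
β4 →Sf1
β5 →J1

bond 4 stroke→Sf1  (source Sf1 imposes f)
bond 2 stroke→J2  (C1: C, integral causality)
bond 3 stroke→I1  (I1 outputs flow p/I1)
bond 1 stroke→J3  (only one effort-in slot at J3)
bond 0 stroke→J2  (J2: bond 1 brought flow, rest push out)
bond 5 stroke→J1  (J1: bond 0 brought flow, rest push out)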